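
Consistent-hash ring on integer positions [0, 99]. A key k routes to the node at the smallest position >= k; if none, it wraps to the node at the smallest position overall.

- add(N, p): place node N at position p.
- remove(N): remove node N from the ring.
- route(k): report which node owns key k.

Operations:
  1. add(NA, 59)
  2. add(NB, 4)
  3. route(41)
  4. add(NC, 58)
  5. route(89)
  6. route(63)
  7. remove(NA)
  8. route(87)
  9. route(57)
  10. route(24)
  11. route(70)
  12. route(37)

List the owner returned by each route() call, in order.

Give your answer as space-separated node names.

Answer: NA NB NB NB NC NC NB NC

Derivation:
Op 1: add NA@59 -> ring=[59:NA]
Op 2: add NB@4 -> ring=[4:NB,59:NA]
Op 3: route key 41: smallest pos >= 41 is 59 -> NA
Op 4: add NC@58 -> ring=[4:NB,58:NC,59:NA]
Op 5: route key 89: none >= 89, wrap to smallest pos 4 -> NB
Op 6: route key 63: none >= 63, wrap to smallest pos 4 -> NB
Op 7: remove NA -> ring=[4:NB,58:NC]
Op 8: route key 87: none >= 87, wrap to smallest pos 4 -> NB
Op 9: route key 57: smallest pos >= 57 is 58 -> NC
Op 10: route key 24: smallest pos >= 24 is 58 -> NC
Op 11: route key 70: none >= 70, wrap to smallest pos 4 -> NB
Op 12: route key 37: smallest pos >= 37 is 58 -> NC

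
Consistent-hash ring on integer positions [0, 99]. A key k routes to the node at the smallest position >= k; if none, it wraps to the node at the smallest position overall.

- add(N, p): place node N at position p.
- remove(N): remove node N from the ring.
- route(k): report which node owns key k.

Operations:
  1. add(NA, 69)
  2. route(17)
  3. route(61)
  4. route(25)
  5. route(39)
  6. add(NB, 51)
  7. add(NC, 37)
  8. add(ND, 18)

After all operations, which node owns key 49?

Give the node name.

Op 1: add NA@69 -> ring=[69:NA]
Op 2: route key 17: smallest pos >= 17 is 69 -> NA
Op 3: route key 61: smallest pos >= 61 is 69 -> NA
Op 4: route key 25: smallest pos >= 25 is 69 -> NA
Op 5: route key 39: smallest pos >= 39 is 69 -> NA
Op 6: add NB@51 -> ring=[51:NB,69:NA]
Op 7: add NC@37 -> ring=[37:NC,51:NB,69:NA]
Op 8: add ND@18 -> ring=[18:ND,37:NC,51:NB,69:NA]
Final route key 49: smallest pos >= 49 is 51 -> NB

Answer: NB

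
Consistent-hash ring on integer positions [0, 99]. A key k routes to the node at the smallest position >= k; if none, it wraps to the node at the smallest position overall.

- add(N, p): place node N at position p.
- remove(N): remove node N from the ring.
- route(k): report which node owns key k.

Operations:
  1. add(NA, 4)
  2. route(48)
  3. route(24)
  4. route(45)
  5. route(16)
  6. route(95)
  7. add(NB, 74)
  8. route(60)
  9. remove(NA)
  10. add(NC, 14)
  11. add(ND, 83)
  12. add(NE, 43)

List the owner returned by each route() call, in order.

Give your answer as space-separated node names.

Op 1: add NA@4 -> ring=[4:NA]
Op 2: route key 48: none >= 48, wrap to smallest pos 4 -> NA
Op 3: route key 24: none >= 24, wrap to smallest pos 4 -> NA
Op 4: route key 45: none >= 45, wrap to smallest pos 4 -> NA
Op 5: route key 16: none >= 16, wrap to smallest pos 4 -> NA
Op 6: route key 95: none >= 95, wrap to smallest pos 4 -> NA
Op 7: add NB@74 -> ring=[4:NA,74:NB]
Op 8: route key 60: smallest pos >= 60 is 74 -> NB
Op 9: remove NA -> ring=[74:NB]
Op 10: add NC@14 -> ring=[14:NC,74:NB]
Op 11: add ND@83 -> ring=[14:NC,74:NB,83:ND]
Op 12: add NE@43 -> ring=[14:NC,43:NE,74:NB,83:ND]

Answer: NA NA NA NA NA NB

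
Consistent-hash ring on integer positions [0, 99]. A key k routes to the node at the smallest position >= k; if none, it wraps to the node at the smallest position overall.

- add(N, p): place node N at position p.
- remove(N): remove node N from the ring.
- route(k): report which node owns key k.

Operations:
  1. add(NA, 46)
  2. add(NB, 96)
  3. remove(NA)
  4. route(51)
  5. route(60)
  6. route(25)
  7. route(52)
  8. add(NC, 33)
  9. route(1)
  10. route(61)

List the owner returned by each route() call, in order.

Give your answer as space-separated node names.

Op 1: add NA@46 -> ring=[46:NA]
Op 2: add NB@96 -> ring=[46:NA,96:NB]
Op 3: remove NA -> ring=[96:NB]
Op 4: route key 51: smallest pos >= 51 is 96 -> NB
Op 5: route key 60: smallest pos >= 60 is 96 -> NB
Op 6: route key 25: smallest pos >= 25 is 96 -> NB
Op 7: route key 52: smallest pos >= 52 is 96 -> NB
Op 8: add NC@33 -> ring=[33:NC,96:NB]
Op 9: route key 1: smallest pos >= 1 is 33 -> NC
Op 10: route key 61: smallest pos >= 61 is 96 -> NB

Answer: NB NB NB NB NC NB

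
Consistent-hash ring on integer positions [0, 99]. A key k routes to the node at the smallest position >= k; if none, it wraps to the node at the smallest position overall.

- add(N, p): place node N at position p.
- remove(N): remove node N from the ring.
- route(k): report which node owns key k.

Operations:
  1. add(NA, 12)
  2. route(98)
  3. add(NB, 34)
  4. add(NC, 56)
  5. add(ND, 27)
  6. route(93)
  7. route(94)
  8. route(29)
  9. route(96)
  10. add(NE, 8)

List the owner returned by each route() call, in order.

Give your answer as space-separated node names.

Op 1: add NA@12 -> ring=[12:NA]
Op 2: route key 98: none >= 98, wrap to smallest pos 12 -> NA
Op 3: add NB@34 -> ring=[12:NA,34:NB]
Op 4: add NC@56 -> ring=[12:NA,34:NB,56:NC]
Op 5: add ND@27 -> ring=[12:NA,27:ND,34:NB,56:NC]
Op 6: route key 93: none >= 93, wrap to smallest pos 12 -> NA
Op 7: route key 94: none >= 94, wrap to smallest pos 12 -> NA
Op 8: route key 29: smallest pos >= 29 is 34 -> NB
Op 9: route key 96: none >= 96, wrap to smallest pos 12 -> NA
Op 10: add NE@8 -> ring=[8:NE,12:NA,27:ND,34:NB,56:NC]

Answer: NA NA NA NB NA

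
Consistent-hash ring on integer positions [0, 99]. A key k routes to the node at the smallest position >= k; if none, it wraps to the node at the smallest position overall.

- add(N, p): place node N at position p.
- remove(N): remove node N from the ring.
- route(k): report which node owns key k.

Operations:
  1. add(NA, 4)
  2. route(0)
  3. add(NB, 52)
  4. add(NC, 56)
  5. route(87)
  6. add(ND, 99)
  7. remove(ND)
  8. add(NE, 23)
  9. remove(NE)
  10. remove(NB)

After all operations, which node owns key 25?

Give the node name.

Op 1: add NA@4 -> ring=[4:NA]
Op 2: route key 0: smallest pos >= 0 is 4 -> NA
Op 3: add NB@52 -> ring=[4:NA,52:NB]
Op 4: add NC@56 -> ring=[4:NA,52:NB,56:NC]
Op 5: route key 87: none >= 87, wrap to smallest pos 4 -> NA
Op 6: add ND@99 -> ring=[4:NA,52:NB,56:NC,99:ND]
Op 7: remove ND -> ring=[4:NA,52:NB,56:NC]
Op 8: add NE@23 -> ring=[4:NA,23:NE,52:NB,56:NC]
Op 9: remove NE -> ring=[4:NA,52:NB,56:NC]
Op 10: remove NB -> ring=[4:NA,56:NC]
Final route key 25: smallest pos >= 25 is 56 -> NC

Answer: NC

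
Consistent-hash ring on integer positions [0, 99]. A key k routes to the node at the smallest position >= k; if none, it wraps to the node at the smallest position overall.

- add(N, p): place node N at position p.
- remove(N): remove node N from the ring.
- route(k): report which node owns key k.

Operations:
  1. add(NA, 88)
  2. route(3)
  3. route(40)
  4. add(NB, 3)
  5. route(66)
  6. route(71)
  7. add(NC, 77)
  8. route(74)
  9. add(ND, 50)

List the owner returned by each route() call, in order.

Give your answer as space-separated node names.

Answer: NA NA NA NA NC

Derivation:
Op 1: add NA@88 -> ring=[88:NA]
Op 2: route key 3: smallest pos >= 3 is 88 -> NA
Op 3: route key 40: smallest pos >= 40 is 88 -> NA
Op 4: add NB@3 -> ring=[3:NB,88:NA]
Op 5: route key 66: smallest pos >= 66 is 88 -> NA
Op 6: route key 71: smallest pos >= 71 is 88 -> NA
Op 7: add NC@77 -> ring=[3:NB,77:NC,88:NA]
Op 8: route key 74: smallest pos >= 74 is 77 -> NC
Op 9: add ND@50 -> ring=[3:NB,50:ND,77:NC,88:NA]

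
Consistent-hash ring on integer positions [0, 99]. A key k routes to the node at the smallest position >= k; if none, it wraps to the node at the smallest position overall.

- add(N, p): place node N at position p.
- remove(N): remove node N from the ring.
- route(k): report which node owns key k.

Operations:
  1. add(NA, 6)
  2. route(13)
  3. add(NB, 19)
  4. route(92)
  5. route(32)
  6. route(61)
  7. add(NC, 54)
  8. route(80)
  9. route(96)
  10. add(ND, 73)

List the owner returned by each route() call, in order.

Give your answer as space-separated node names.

Answer: NA NA NA NA NA NA

Derivation:
Op 1: add NA@6 -> ring=[6:NA]
Op 2: route key 13: none >= 13, wrap to smallest pos 6 -> NA
Op 3: add NB@19 -> ring=[6:NA,19:NB]
Op 4: route key 92: none >= 92, wrap to smallest pos 6 -> NA
Op 5: route key 32: none >= 32, wrap to smallest pos 6 -> NA
Op 6: route key 61: none >= 61, wrap to smallest pos 6 -> NA
Op 7: add NC@54 -> ring=[6:NA,19:NB,54:NC]
Op 8: route key 80: none >= 80, wrap to smallest pos 6 -> NA
Op 9: route key 96: none >= 96, wrap to smallest pos 6 -> NA
Op 10: add ND@73 -> ring=[6:NA,19:NB,54:NC,73:ND]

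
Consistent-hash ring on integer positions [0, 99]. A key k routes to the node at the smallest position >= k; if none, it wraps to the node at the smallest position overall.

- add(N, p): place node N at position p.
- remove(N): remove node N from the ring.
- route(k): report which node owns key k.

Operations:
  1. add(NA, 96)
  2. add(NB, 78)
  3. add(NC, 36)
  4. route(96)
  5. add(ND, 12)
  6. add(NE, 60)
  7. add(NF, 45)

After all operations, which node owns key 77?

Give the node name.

Op 1: add NA@96 -> ring=[96:NA]
Op 2: add NB@78 -> ring=[78:NB,96:NA]
Op 3: add NC@36 -> ring=[36:NC,78:NB,96:NA]
Op 4: route key 96: smallest pos >= 96 is 96 -> NA
Op 5: add ND@12 -> ring=[12:ND,36:NC,78:NB,96:NA]
Op 6: add NE@60 -> ring=[12:ND,36:NC,60:NE,78:NB,96:NA]
Op 7: add NF@45 -> ring=[12:ND,36:NC,45:NF,60:NE,78:NB,96:NA]
Final route key 77: smallest pos >= 77 is 78 -> NB

Answer: NB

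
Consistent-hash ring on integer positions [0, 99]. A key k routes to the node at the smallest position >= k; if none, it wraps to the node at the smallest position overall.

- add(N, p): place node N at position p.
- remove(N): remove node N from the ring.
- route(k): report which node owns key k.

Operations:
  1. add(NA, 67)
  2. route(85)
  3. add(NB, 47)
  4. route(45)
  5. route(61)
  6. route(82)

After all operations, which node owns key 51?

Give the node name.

Answer: NA

Derivation:
Op 1: add NA@67 -> ring=[67:NA]
Op 2: route key 85: none >= 85, wrap to smallest pos 67 -> NA
Op 3: add NB@47 -> ring=[47:NB,67:NA]
Op 4: route key 45: smallest pos >= 45 is 47 -> NB
Op 5: route key 61: smallest pos >= 61 is 67 -> NA
Op 6: route key 82: none >= 82, wrap to smallest pos 47 -> NB
Final route key 51: smallest pos >= 51 is 67 -> NA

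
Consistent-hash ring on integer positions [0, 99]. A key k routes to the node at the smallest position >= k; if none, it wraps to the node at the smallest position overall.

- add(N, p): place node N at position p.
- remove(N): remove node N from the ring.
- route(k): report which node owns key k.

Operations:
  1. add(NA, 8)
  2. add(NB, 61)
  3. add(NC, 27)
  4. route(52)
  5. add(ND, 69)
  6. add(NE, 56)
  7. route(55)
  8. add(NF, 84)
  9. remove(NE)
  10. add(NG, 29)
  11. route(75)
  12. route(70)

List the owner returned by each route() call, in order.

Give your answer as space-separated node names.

Answer: NB NE NF NF

Derivation:
Op 1: add NA@8 -> ring=[8:NA]
Op 2: add NB@61 -> ring=[8:NA,61:NB]
Op 3: add NC@27 -> ring=[8:NA,27:NC,61:NB]
Op 4: route key 52: smallest pos >= 52 is 61 -> NB
Op 5: add ND@69 -> ring=[8:NA,27:NC,61:NB,69:ND]
Op 6: add NE@56 -> ring=[8:NA,27:NC,56:NE,61:NB,69:ND]
Op 7: route key 55: smallest pos >= 55 is 56 -> NE
Op 8: add NF@84 -> ring=[8:NA,27:NC,56:NE,61:NB,69:ND,84:NF]
Op 9: remove NE -> ring=[8:NA,27:NC,61:NB,69:ND,84:NF]
Op 10: add NG@29 -> ring=[8:NA,27:NC,29:NG,61:NB,69:ND,84:NF]
Op 11: route key 75: smallest pos >= 75 is 84 -> NF
Op 12: route key 70: smallest pos >= 70 is 84 -> NF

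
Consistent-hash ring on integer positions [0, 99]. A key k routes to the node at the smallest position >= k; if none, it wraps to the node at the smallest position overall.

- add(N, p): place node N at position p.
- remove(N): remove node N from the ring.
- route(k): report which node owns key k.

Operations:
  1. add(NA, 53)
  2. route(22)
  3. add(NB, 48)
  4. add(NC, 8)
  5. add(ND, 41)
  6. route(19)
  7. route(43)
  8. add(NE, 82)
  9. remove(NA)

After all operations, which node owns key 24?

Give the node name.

Answer: ND

Derivation:
Op 1: add NA@53 -> ring=[53:NA]
Op 2: route key 22: smallest pos >= 22 is 53 -> NA
Op 3: add NB@48 -> ring=[48:NB,53:NA]
Op 4: add NC@8 -> ring=[8:NC,48:NB,53:NA]
Op 5: add ND@41 -> ring=[8:NC,41:ND,48:NB,53:NA]
Op 6: route key 19: smallest pos >= 19 is 41 -> ND
Op 7: route key 43: smallest pos >= 43 is 48 -> NB
Op 8: add NE@82 -> ring=[8:NC,41:ND,48:NB,53:NA,82:NE]
Op 9: remove NA -> ring=[8:NC,41:ND,48:NB,82:NE]
Final route key 24: smallest pos >= 24 is 41 -> ND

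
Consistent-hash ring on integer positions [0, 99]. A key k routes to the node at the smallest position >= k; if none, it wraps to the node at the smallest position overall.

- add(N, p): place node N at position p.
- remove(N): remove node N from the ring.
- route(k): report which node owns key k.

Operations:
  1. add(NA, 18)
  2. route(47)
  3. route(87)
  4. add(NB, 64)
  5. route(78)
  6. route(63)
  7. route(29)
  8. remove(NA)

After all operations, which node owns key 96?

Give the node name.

Answer: NB

Derivation:
Op 1: add NA@18 -> ring=[18:NA]
Op 2: route key 47: none >= 47, wrap to smallest pos 18 -> NA
Op 3: route key 87: none >= 87, wrap to smallest pos 18 -> NA
Op 4: add NB@64 -> ring=[18:NA,64:NB]
Op 5: route key 78: none >= 78, wrap to smallest pos 18 -> NA
Op 6: route key 63: smallest pos >= 63 is 64 -> NB
Op 7: route key 29: smallest pos >= 29 is 64 -> NB
Op 8: remove NA -> ring=[64:NB]
Final route key 96: none >= 96, wrap to smallest pos 64 -> NB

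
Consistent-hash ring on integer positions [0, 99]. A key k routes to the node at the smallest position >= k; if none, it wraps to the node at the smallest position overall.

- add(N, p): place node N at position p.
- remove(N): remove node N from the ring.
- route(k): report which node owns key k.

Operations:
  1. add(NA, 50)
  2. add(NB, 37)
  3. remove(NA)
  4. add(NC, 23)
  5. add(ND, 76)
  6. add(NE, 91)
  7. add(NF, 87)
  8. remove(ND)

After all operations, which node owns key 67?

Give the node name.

Answer: NF

Derivation:
Op 1: add NA@50 -> ring=[50:NA]
Op 2: add NB@37 -> ring=[37:NB,50:NA]
Op 3: remove NA -> ring=[37:NB]
Op 4: add NC@23 -> ring=[23:NC,37:NB]
Op 5: add ND@76 -> ring=[23:NC,37:NB,76:ND]
Op 6: add NE@91 -> ring=[23:NC,37:NB,76:ND,91:NE]
Op 7: add NF@87 -> ring=[23:NC,37:NB,76:ND,87:NF,91:NE]
Op 8: remove ND -> ring=[23:NC,37:NB,87:NF,91:NE]
Final route key 67: smallest pos >= 67 is 87 -> NF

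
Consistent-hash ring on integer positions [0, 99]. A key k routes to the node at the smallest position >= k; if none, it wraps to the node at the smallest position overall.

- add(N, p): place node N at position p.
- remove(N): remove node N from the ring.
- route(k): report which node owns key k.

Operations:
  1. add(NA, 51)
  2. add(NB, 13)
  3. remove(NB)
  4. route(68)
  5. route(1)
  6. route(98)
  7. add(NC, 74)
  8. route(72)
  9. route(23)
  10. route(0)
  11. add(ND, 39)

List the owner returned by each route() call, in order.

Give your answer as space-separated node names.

Answer: NA NA NA NC NA NA

Derivation:
Op 1: add NA@51 -> ring=[51:NA]
Op 2: add NB@13 -> ring=[13:NB,51:NA]
Op 3: remove NB -> ring=[51:NA]
Op 4: route key 68: none >= 68, wrap to smallest pos 51 -> NA
Op 5: route key 1: smallest pos >= 1 is 51 -> NA
Op 6: route key 98: none >= 98, wrap to smallest pos 51 -> NA
Op 7: add NC@74 -> ring=[51:NA,74:NC]
Op 8: route key 72: smallest pos >= 72 is 74 -> NC
Op 9: route key 23: smallest pos >= 23 is 51 -> NA
Op 10: route key 0: smallest pos >= 0 is 51 -> NA
Op 11: add ND@39 -> ring=[39:ND,51:NA,74:NC]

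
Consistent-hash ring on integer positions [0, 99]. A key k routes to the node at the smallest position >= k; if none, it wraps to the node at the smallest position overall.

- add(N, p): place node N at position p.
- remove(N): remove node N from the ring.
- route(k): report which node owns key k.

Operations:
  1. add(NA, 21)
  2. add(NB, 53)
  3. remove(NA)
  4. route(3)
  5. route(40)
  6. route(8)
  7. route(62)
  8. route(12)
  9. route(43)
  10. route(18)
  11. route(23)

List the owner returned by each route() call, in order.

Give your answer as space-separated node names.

Answer: NB NB NB NB NB NB NB NB

Derivation:
Op 1: add NA@21 -> ring=[21:NA]
Op 2: add NB@53 -> ring=[21:NA,53:NB]
Op 3: remove NA -> ring=[53:NB]
Op 4: route key 3: smallest pos >= 3 is 53 -> NB
Op 5: route key 40: smallest pos >= 40 is 53 -> NB
Op 6: route key 8: smallest pos >= 8 is 53 -> NB
Op 7: route key 62: none >= 62, wrap to smallest pos 53 -> NB
Op 8: route key 12: smallest pos >= 12 is 53 -> NB
Op 9: route key 43: smallest pos >= 43 is 53 -> NB
Op 10: route key 18: smallest pos >= 18 is 53 -> NB
Op 11: route key 23: smallest pos >= 23 is 53 -> NB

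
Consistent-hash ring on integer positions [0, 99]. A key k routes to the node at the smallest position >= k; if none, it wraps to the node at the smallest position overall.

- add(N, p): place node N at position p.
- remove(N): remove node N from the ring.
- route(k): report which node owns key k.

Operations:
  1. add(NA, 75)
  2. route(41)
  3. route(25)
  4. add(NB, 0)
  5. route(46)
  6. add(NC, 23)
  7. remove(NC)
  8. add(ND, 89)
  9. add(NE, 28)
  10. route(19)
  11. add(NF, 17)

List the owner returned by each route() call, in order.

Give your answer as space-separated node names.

Op 1: add NA@75 -> ring=[75:NA]
Op 2: route key 41: smallest pos >= 41 is 75 -> NA
Op 3: route key 25: smallest pos >= 25 is 75 -> NA
Op 4: add NB@0 -> ring=[0:NB,75:NA]
Op 5: route key 46: smallest pos >= 46 is 75 -> NA
Op 6: add NC@23 -> ring=[0:NB,23:NC,75:NA]
Op 7: remove NC -> ring=[0:NB,75:NA]
Op 8: add ND@89 -> ring=[0:NB,75:NA,89:ND]
Op 9: add NE@28 -> ring=[0:NB,28:NE,75:NA,89:ND]
Op 10: route key 19: smallest pos >= 19 is 28 -> NE
Op 11: add NF@17 -> ring=[0:NB,17:NF,28:NE,75:NA,89:ND]

Answer: NA NA NA NE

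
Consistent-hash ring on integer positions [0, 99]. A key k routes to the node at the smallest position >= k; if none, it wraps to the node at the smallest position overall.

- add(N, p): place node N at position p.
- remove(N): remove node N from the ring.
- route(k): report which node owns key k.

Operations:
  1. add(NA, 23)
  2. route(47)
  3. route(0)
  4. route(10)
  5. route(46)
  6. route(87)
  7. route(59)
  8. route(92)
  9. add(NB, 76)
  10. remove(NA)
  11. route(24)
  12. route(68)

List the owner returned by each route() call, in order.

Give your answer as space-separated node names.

Answer: NA NA NA NA NA NA NA NB NB

Derivation:
Op 1: add NA@23 -> ring=[23:NA]
Op 2: route key 47: none >= 47, wrap to smallest pos 23 -> NA
Op 3: route key 0: smallest pos >= 0 is 23 -> NA
Op 4: route key 10: smallest pos >= 10 is 23 -> NA
Op 5: route key 46: none >= 46, wrap to smallest pos 23 -> NA
Op 6: route key 87: none >= 87, wrap to smallest pos 23 -> NA
Op 7: route key 59: none >= 59, wrap to smallest pos 23 -> NA
Op 8: route key 92: none >= 92, wrap to smallest pos 23 -> NA
Op 9: add NB@76 -> ring=[23:NA,76:NB]
Op 10: remove NA -> ring=[76:NB]
Op 11: route key 24: smallest pos >= 24 is 76 -> NB
Op 12: route key 68: smallest pos >= 68 is 76 -> NB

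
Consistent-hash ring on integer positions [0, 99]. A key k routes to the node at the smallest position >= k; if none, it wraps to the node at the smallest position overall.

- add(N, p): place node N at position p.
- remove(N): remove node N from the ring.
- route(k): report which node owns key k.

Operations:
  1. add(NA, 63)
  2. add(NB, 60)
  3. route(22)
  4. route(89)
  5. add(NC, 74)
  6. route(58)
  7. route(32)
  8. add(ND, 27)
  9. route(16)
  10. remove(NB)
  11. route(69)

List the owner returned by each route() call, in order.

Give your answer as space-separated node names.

Op 1: add NA@63 -> ring=[63:NA]
Op 2: add NB@60 -> ring=[60:NB,63:NA]
Op 3: route key 22: smallest pos >= 22 is 60 -> NB
Op 4: route key 89: none >= 89, wrap to smallest pos 60 -> NB
Op 5: add NC@74 -> ring=[60:NB,63:NA,74:NC]
Op 6: route key 58: smallest pos >= 58 is 60 -> NB
Op 7: route key 32: smallest pos >= 32 is 60 -> NB
Op 8: add ND@27 -> ring=[27:ND,60:NB,63:NA,74:NC]
Op 9: route key 16: smallest pos >= 16 is 27 -> ND
Op 10: remove NB -> ring=[27:ND,63:NA,74:NC]
Op 11: route key 69: smallest pos >= 69 is 74 -> NC

Answer: NB NB NB NB ND NC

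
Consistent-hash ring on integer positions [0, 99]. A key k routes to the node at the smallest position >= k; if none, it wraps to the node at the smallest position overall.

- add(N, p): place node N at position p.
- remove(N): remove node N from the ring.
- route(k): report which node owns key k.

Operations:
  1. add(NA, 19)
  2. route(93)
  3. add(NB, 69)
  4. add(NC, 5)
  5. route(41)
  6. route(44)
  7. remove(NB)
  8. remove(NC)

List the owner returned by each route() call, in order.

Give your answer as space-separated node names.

Op 1: add NA@19 -> ring=[19:NA]
Op 2: route key 93: none >= 93, wrap to smallest pos 19 -> NA
Op 3: add NB@69 -> ring=[19:NA,69:NB]
Op 4: add NC@5 -> ring=[5:NC,19:NA,69:NB]
Op 5: route key 41: smallest pos >= 41 is 69 -> NB
Op 6: route key 44: smallest pos >= 44 is 69 -> NB
Op 7: remove NB -> ring=[5:NC,19:NA]
Op 8: remove NC -> ring=[19:NA]

Answer: NA NB NB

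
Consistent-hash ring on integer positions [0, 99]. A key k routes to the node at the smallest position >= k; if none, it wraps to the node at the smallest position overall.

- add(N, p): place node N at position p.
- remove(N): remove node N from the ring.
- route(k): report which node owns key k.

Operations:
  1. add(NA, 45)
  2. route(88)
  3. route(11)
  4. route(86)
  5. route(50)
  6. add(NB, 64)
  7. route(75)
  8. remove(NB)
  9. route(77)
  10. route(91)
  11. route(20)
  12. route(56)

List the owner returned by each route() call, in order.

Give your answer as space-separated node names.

Answer: NA NA NA NA NA NA NA NA NA

Derivation:
Op 1: add NA@45 -> ring=[45:NA]
Op 2: route key 88: none >= 88, wrap to smallest pos 45 -> NA
Op 3: route key 11: smallest pos >= 11 is 45 -> NA
Op 4: route key 86: none >= 86, wrap to smallest pos 45 -> NA
Op 5: route key 50: none >= 50, wrap to smallest pos 45 -> NA
Op 6: add NB@64 -> ring=[45:NA,64:NB]
Op 7: route key 75: none >= 75, wrap to smallest pos 45 -> NA
Op 8: remove NB -> ring=[45:NA]
Op 9: route key 77: none >= 77, wrap to smallest pos 45 -> NA
Op 10: route key 91: none >= 91, wrap to smallest pos 45 -> NA
Op 11: route key 20: smallest pos >= 20 is 45 -> NA
Op 12: route key 56: none >= 56, wrap to smallest pos 45 -> NA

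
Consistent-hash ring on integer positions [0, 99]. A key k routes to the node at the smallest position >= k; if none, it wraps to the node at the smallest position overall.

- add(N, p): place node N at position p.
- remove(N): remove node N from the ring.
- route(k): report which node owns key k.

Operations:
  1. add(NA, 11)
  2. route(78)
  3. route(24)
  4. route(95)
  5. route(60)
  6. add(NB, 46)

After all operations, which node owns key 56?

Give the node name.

Answer: NA

Derivation:
Op 1: add NA@11 -> ring=[11:NA]
Op 2: route key 78: none >= 78, wrap to smallest pos 11 -> NA
Op 3: route key 24: none >= 24, wrap to smallest pos 11 -> NA
Op 4: route key 95: none >= 95, wrap to smallest pos 11 -> NA
Op 5: route key 60: none >= 60, wrap to smallest pos 11 -> NA
Op 6: add NB@46 -> ring=[11:NA,46:NB]
Final route key 56: none >= 56, wrap to smallest pos 11 -> NA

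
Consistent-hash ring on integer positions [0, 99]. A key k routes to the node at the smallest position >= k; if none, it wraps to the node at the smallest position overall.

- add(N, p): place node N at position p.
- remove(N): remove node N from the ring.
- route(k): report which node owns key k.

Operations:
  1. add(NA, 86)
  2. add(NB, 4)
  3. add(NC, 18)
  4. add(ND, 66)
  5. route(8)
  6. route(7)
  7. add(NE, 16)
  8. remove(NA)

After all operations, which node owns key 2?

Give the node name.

Op 1: add NA@86 -> ring=[86:NA]
Op 2: add NB@4 -> ring=[4:NB,86:NA]
Op 3: add NC@18 -> ring=[4:NB,18:NC,86:NA]
Op 4: add ND@66 -> ring=[4:NB,18:NC,66:ND,86:NA]
Op 5: route key 8: smallest pos >= 8 is 18 -> NC
Op 6: route key 7: smallest pos >= 7 is 18 -> NC
Op 7: add NE@16 -> ring=[4:NB,16:NE,18:NC,66:ND,86:NA]
Op 8: remove NA -> ring=[4:NB,16:NE,18:NC,66:ND]
Final route key 2: smallest pos >= 2 is 4 -> NB

Answer: NB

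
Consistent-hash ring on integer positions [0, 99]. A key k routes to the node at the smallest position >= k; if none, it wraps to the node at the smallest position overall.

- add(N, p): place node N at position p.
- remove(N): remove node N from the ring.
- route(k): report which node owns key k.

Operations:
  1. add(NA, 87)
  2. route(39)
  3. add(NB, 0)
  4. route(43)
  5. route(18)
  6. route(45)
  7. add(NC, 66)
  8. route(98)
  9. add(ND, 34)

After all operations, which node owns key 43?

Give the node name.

Op 1: add NA@87 -> ring=[87:NA]
Op 2: route key 39: smallest pos >= 39 is 87 -> NA
Op 3: add NB@0 -> ring=[0:NB,87:NA]
Op 4: route key 43: smallest pos >= 43 is 87 -> NA
Op 5: route key 18: smallest pos >= 18 is 87 -> NA
Op 6: route key 45: smallest pos >= 45 is 87 -> NA
Op 7: add NC@66 -> ring=[0:NB,66:NC,87:NA]
Op 8: route key 98: none >= 98, wrap to smallest pos 0 -> NB
Op 9: add ND@34 -> ring=[0:NB,34:ND,66:NC,87:NA]
Final route key 43: smallest pos >= 43 is 66 -> NC

Answer: NC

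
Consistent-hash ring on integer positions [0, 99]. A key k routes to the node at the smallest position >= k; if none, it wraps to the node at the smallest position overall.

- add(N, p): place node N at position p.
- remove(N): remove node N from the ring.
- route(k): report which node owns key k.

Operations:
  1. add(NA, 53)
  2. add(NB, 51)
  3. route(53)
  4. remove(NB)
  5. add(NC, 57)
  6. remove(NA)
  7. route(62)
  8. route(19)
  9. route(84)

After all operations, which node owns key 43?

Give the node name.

Op 1: add NA@53 -> ring=[53:NA]
Op 2: add NB@51 -> ring=[51:NB,53:NA]
Op 3: route key 53: smallest pos >= 53 is 53 -> NA
Op 4: remove NB -> ring=[53:NA]
Op 5: add NC@57 -> ring=[53:NA,57:NC]
Op 6: remove NA -> ring=[57:NC]
Op 7: route key 62: none >= 62, wrap to smallest pos 57 -> NC
Op 8: route key 19: smallest pos >= 19 is 57 -> NC
Op 9: route key 84: none >= 84, wrap to smallest pos 57 -> NC
Final route key 43: smallest pos >= 43 is 57 -> NC

Answer: NC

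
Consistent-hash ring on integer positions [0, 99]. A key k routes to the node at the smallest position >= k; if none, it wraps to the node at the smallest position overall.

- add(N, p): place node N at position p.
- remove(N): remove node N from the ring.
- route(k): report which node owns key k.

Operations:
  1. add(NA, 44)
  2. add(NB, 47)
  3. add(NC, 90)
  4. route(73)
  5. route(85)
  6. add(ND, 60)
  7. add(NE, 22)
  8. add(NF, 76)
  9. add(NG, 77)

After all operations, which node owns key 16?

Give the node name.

Op 1: add NA@44 -> ring=[44:NA]
Op 2: add NB@47 -> ring=[44:NA,47:NB]
Op 3: add NC@90 -> ring=[44:NA,47:NB,90:NC]
Op 4: route key 73: smallest pos >= 73 is 90 -> NC
Op 5: route key 85: smallest pos >= 85 is 90 -> NC
Op 6: add ND@60 -> ring=[44:NA,47:NB,60:ND,90:NC]
Op 7: add NE@22 -> ring=[22:NE,44:NA,47:NB,60:ND,90:NC]
Op 8: add NF@76 -> ring=[22:NE,44:NA,47:NB,60:ND,76:NF,90:NC]
Op 9: add NG@77 -> ring=[22:NE,44:NA,47:NB,60:ND,76:NF,77:NG,90:NC]
Final route key 16: smallest pos >= 16 is 22 -> NE

Answer: NE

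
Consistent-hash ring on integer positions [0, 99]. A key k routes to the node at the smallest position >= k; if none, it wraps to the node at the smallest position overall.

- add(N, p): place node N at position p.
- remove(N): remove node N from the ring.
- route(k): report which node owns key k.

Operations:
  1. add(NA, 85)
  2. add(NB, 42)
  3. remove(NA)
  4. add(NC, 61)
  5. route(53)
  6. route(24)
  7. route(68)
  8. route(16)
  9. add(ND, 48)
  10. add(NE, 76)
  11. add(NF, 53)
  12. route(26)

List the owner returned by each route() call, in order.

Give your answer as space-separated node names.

Op 1: add NA@85 -> ring=[85:NA]
Op 2: add NB@42 -> ring=[42:NB,85:NA]
Op 3: remove NA -> ring=[42:NB]
Op 4: add NC@61 -> ring=[42:NB,61:NC]
Op 5: route key 53: smallest pos >= 53 is 61 -> NC
Op 6: route key 24: smallest pos >= 24 is 42 -> NB
Op 7: route key 68: none >= 68, wrap to smallest pos 42 -> NB
Op 8: route key 16: smallest pos >= 16 is 42 -> NB
Op 9: add ND@48 -> ring=[42:NB,48:ND,61:NC]
Op 10: add NE@76 -> ring=[42:NB,48:ND,61:NC,76:NE]
Op 11: add NF@53 -> ring=[42:NB,48:ND,53:NF,61:NC,76:NE]
Op 12: route key 26: smallest pos >= 26 is 42 -> NB

Answer: NC NB NB NB NB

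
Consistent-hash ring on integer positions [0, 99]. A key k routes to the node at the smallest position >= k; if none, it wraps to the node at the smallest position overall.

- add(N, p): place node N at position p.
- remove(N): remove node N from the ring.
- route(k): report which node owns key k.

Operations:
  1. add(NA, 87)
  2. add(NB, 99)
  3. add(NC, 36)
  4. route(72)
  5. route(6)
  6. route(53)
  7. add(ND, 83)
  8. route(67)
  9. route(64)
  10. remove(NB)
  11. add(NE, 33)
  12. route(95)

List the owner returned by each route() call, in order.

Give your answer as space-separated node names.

Answer: NA NC NA ND ND NE

Derivation:
Op 1: add NA@87 -> ring=[87:NA]
Op 2: add NB@99 -> ring=[87:NA,99:NB]
Op 3: add NC@36 -> ring=[36:NC,87:NA,99:NB]
Op 4: route key 72: smallest pos >= 72 is 87 -> NA
Op 5: route key 6: smallest pos >= 6 is 36 -> NC
Op 6: route key 53: smallest pos >= 53 is 87 -> NA
Op 7: add ND@83 -> ring=[36:NC,83:ND,87:NA,99:NB]
Op 8: route key 67: smallest pos >= 67 is 83 -> ND
Op 9: route key 64: smallest pos >= 64 is 83 -> ND
Op 10: remove NB -> ring=[36:NC,83:ND,87:NA]
Op 11: add NE@33 -> ring=[33:NE,36:NC,83:ND,87:NA]
Op 12: route key 95: none >= 95, wrap to smallest pos 33 -> NE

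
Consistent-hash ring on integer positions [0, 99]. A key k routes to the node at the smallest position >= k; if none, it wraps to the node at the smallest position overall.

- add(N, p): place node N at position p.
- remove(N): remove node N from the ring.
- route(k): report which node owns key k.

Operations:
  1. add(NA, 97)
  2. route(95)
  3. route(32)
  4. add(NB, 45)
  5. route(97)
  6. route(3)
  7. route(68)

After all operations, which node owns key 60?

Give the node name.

Answer: NA

Derivation:
Op 1: add NA@97 -> ring=[97:NA]
Op 2: route key 95: smallest pos >= 95 is 97 -> NA
Op 3: route key 32: smallest pos >= 32 is 97 -> NA
Op 4: add NB@45 -> ring=[45:NB,97:NA]
Op 5: route key 97: smallest pos >= 97 is 97 -> NA
Op 6: route key 3: smallest pos >= 3 is 45 -> NB
Op 7: route key 68: smallest pos >= 68 is 97 -> NA
Final route key 60: smallest pos >= 60 is 97 -> NA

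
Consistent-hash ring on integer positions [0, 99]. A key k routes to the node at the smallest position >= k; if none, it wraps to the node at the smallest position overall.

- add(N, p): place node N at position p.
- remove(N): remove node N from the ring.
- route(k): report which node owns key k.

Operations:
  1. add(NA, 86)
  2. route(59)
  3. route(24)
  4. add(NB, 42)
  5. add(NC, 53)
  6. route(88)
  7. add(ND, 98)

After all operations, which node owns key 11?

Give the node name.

Op 1: add NA@86 -> ring=[86:NA]
Op 2: route key 59: smallest pos >= 59 is 86 -> NA
Op 3: route key 24: smallest pos >= 24 is 86 -> NA
Op 4: add NB@42 -> ring=[42:NB,86:NA]
Op 5: add NC@53 -> ring=[42:NB,53:NC,86:NA]
Op 6: route key 88: none >= 88, wrap to smallest pos 42 -> NB
Op 7: add ND@98 -> ring=[42:NB,53:NC,86:NA,98:ND]
Final route key 11: smallest pos >= 11 is 42 -> NB

Answer: NB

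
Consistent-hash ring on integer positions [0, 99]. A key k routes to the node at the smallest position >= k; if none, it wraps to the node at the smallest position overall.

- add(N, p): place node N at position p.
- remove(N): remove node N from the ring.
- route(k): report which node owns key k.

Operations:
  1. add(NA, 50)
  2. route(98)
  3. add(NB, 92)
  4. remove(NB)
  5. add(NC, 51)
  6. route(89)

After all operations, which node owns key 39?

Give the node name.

Op 1: add NA@50 -> ring=[50:NA]
Op 2: route key 98: none >= 98, wrap to smallest pos 50 -> NA
Op 3: add NB@92 -> ring=[50:NA,92:NB]
Op 4: remove NB -> ring=[50:NA]
Op 5: add NC@51 -> ring=[50:NA,51:NC]
Op 6: route key 89: none >= 89, wrap to smallest pos 50 -> NA
Final route key 39: smallest pos >= 39 is 50 -> NA

Answer: NA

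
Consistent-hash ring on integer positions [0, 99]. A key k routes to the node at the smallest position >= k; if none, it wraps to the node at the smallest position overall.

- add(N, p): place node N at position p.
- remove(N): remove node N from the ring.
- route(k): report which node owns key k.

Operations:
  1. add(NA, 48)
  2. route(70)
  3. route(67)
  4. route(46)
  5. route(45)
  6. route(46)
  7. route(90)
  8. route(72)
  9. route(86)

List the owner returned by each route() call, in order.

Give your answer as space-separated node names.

Answer: NA NA NA NA NA NA NA NA

Derivation:
Op 1: add NA@48 -> ring=[48:NA]
Op 2: route key 70: none >= 70, wrap to smallest pos 48 -> NA
Op 3: route key 67: none >= 67, wrap to smallest pos 48 -> NA
Op 4: route key 46: smallest pos >= 46 is 48 -> NA
Op 5: route key 45: smallest pos >= 45 is 48 -> NA
Op 6: route key 46: smallest pos >= 46 is 48 -> NA
Op 7: route key 90: none >= 90, wrap to smallest pos 48 -> NA
Op 8: route key 72: none >= 72, wrap to smallest pos 48 -> NA
Op 9: route key 86: none >= 86, wrap to smallest pos 48 -> NA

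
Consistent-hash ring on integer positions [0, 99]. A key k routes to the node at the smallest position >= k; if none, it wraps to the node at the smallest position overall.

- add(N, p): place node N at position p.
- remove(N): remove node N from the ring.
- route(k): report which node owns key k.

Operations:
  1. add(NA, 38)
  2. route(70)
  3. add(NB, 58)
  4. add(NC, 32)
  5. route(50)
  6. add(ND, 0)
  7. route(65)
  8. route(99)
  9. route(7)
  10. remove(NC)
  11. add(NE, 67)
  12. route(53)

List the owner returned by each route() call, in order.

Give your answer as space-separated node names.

Answer: NA NB ND ND NC NB

Derivation:
Op 1: add NA@38 -> ring=[38:NA]
Op 2: route key 70: none >= 70, wrap to smallest pos 38 -> NA
Op 3: add NB@58 -> ring=[38:NA,58:NB]
Op 4: add NC@32 -> ring=[32:NC,38:NA,58:NB]
Op 5: route key 50: smallest pos >= 50 is 58 -> NB
Op 6: add ND@0 -> ring=[0:ND,32:NC,38:NA,58:NB]
Op 7: route key 65: none >= 65, wrap to smallest pos 0 -> ND
Op 8: route key 99: none >= 99, wrap to smallest pos 0 -> ND
Op 9: route key 7: smallest pos >= 7 is 32 -> NC
Op 10: remove NC -> ring=[0:ND,38:NA,58:NB]
Op 11: add NE@67 -> ring=[0:ND,38:NA,58:NB,67:NE]
Op 12: route key 53: smallest pos >= 53 is 58 -> NB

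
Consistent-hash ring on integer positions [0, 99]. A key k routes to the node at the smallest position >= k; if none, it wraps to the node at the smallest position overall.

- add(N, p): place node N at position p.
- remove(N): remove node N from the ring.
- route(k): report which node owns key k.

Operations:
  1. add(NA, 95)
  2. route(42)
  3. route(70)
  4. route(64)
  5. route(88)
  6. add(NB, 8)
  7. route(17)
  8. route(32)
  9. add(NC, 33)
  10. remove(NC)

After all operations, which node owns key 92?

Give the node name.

Op 1: add NA@95 -> ring=[95:NA]
Op 2: route key 42: smallest pos >= 42 is 95 -> NA
Op 3: route key 70: smallest pos >= 70 is 95 -> NA
Op 4: route key 64: smallest pos >= 64 is 95 -> NA
Op 5: route key 88: smallest pos >= 88 is 95 -> NA
Op 6: add NB@8 -> ring=[8:NB,95:NA]
Op 7: route key 17: smallest pos >= 17 is 95 -> NA
Op 8: route key 32: smallest pos >= 32 is 95 -> NA
Op 9: add NC@33 -> ring=[8:NB,33:NC,95:NA]
Op 10: remove NC -> ring=[8:NB,95:NA]
Final route key 92: smallest pos >= 92 is 95 -> NA

Answer: NA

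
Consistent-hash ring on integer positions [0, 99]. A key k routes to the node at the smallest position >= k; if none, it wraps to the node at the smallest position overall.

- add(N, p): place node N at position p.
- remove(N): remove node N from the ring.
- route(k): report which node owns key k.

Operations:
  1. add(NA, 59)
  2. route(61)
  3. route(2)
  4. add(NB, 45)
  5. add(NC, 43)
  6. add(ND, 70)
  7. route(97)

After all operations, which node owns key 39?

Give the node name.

Op 1: add NA@59 -> ring=[59:NA]
Op 2: route key 61: none >= 61, wrap to smallest pos 59 -> NA
Op 3: route key 2: smallest pos >= 2 is 59 -> NA
Op 4: add NB@45 -> ring=[45:NB,59:NA]
Op 5: add NC@43 -> ring=[43:NC,45:NB,59:NA]
Op 6: add ND@70 -> ring=[43:NC,45:NB,59:NA,70:ND]
Op 7: route key 97: none >= 97, wrap to smallest pos 43 -> NC
Final route key 39: smallest pos >= 39 is 43 -> NC

Answer: NC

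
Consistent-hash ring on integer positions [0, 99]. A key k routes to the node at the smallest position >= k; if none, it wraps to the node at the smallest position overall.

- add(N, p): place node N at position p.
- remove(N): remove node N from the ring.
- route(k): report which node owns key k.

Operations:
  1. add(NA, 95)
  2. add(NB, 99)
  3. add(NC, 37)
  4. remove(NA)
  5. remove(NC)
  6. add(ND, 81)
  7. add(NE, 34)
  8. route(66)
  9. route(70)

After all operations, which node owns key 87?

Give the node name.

Answer: NB

Derivation:
Op 1: add NA@95 -> ring=[95:NA]
Op 2: add NB@99 -> ring=[95:NA,99:NB]
Op 3: add NC@37 -> ring=[37:NC,95:NA,99:NB]
Op 4: remove NA -> ring=[37:NC,99:NB]
Op 5: remove NC -> ring=[99:NB]
Op 6: add ND@81 -> ring=[81:ND,99:NB]
Op 7: add NE@34 -> ring=[34:NE,81:ND,99:NB]
Op 8: route key 66: smallest pos >= 66 is 81 -> ND
Op 9: route key 70: smallest pos >= 70 is 81 -> ND
Final route key 87: smallest pos >= 87 is 99 -> NB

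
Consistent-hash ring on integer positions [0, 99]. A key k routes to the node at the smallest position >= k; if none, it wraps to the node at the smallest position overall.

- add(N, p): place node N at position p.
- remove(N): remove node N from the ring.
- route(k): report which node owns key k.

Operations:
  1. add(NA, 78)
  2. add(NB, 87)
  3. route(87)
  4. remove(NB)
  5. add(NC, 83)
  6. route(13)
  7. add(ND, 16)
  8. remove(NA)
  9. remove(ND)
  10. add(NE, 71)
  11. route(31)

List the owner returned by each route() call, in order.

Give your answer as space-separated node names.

Answer: NB NA NE

Derivation:
Op 1: add NA@78 -> ring=[78:NA]
Op 2: add NB@87 -> ring=[78:NA,87:NB]
Op 3: route key 87: smallest pos >= 87 is 87 -> NB
Op 4: remove NB -> ring=[78:NA]
Op 5: add NC@83 -> ring=[78:NA,83:NC]
Op 6: route key 13: smallest pos >= 13 is 78 -> NA
Op 7: add ND@16 -> ring=[16:ND,78:NA,83:NC]
Op 8: remove NA -> ring=[16:ND,83:NC]
Op 9: remove ND -> ring=[83:NC]
Op 10: add NE@71 -> ring=[71:NE,83:NC]
Op 11: route key 31: smallest pos >= 31 is 71 -> NE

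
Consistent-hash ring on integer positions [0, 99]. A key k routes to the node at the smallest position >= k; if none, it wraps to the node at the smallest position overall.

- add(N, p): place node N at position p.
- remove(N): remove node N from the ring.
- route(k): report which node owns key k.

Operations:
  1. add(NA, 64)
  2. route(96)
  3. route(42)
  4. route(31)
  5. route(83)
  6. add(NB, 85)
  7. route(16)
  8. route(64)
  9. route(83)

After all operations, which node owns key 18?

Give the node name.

Answer: NA

Derivation:
Op 1: add NA@64 -> ring=[64:NA]
Op 2: route key 96: none >= 96, wrap to smallest pos 64 -> NA
Op 3: route key 42: smallest pos >= 42 is 64 -> NA
Op 4: route key 31: smallest pos >= 31 is 64 -> NA
Op 5: route key 83: none >= 83, wrap to smallest pos 64 -> NA
Op 6: add NB@85 -> ring=[64:NA,85:NB]
Op 7: route key 16: smallest pos >= 16 is 64 -> NA
Op 8: route key 64: smallest pos >= 64 is 64 -> NA
Op 9: route key 83: smallest pos >= 83 is 85 -> NB
Final route key 18: smallest pos >= 18 is 64 -> NA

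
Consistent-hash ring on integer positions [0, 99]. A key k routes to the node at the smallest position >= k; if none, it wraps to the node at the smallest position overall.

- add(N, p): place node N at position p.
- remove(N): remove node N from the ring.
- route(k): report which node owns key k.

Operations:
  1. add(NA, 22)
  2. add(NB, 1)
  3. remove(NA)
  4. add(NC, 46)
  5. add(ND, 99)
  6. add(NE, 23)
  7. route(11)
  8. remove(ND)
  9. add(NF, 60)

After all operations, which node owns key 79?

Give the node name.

Answer: NB

Derivation:
Op 1: add NA@22 -> ring=[22:NA]
Op 2: add NB@1 -> ring=[1:NB,22:NA]
Op 3: remove NA -> ring=[1:NB]
Op 4: add NC@46 -> ring=[1:NB,46:NC]
Op 5: add ND@99 -> ring=[1:NB,46:NC,99:ND]
Op 6: add NE@23 -> ring=[1:NB,23:NE,46:NC,99:ND]
Op 7: route key 11: smallest pos >= 11 is 23 -> NE
Op 8: remove ND -> ring=[1:NB,23:NE,46:NC]
Op 9: add NF@60 -> ring=[1:NB,23:NE,46:NC,60:NF]
Final route key 79: none >= 79, wrap to smallest pos 1 -> NB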